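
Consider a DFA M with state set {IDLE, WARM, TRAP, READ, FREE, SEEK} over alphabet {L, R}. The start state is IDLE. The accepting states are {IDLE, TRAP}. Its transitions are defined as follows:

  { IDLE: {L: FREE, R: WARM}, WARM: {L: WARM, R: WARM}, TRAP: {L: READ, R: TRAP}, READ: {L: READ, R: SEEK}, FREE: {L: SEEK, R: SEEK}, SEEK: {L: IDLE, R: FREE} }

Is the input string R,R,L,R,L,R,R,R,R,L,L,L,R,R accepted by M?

IDLE → WARM → WARM → WARM → WARM → WARM → WARM → WARM → WARM → WARM → WARM → WARM → WARM → WARM → WARM
End state WARM is not accepting.

No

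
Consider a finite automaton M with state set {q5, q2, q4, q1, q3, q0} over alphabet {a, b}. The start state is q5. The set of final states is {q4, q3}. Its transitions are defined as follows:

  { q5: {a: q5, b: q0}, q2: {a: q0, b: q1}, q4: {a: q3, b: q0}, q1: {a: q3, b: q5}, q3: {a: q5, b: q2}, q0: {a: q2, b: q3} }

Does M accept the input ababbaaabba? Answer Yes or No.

No

Trace: q5 -a-> q5 -b-> q0 -a-> q2 -b-> q1 -b-> q5 -a-> q5 -a-> q5 -a-> q5 -b-> q0 -b-> q3 -a-> q5
End state q5 is not accepting.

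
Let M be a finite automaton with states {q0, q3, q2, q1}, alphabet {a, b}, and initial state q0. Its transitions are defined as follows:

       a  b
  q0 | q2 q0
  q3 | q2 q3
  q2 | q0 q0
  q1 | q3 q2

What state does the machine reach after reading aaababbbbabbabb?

q0 → q2 → q0 → q2 → q0 → q2 → q0 → q0 → q0 → q0 → q2 → q0 → q0 → q2 → q0 → q0

q0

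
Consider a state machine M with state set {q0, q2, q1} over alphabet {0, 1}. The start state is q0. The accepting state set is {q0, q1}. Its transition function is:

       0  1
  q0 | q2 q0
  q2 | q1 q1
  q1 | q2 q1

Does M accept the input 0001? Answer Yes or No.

Trace: q0 -0-> q2 -0-> q1 -0-> q2 -1-> q1
End state q1 is accepting.

Yes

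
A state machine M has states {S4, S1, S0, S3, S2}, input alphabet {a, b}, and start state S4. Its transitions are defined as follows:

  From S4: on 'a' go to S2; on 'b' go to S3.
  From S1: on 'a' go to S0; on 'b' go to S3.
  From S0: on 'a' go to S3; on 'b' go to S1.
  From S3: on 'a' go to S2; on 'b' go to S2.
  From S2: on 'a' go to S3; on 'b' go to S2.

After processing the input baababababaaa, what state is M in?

S3

Trace: S4 -b-> S3 -a-> S2 -a-> S3 -b-> S2 -a-> S3 -b-> S2 -a-> S3 -b-> S2 -a-> S3 -b-> S2 -a-> S3 -a-> S2 -a-> S3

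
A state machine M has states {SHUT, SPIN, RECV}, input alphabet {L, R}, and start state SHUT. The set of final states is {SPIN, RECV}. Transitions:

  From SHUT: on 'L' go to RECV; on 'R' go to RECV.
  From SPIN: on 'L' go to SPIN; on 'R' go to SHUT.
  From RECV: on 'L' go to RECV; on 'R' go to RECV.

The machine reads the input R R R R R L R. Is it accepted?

Yes

Trace: SHUT -R-> RECV -R-> RECV -R-> RECV -R-> RECV -R-> RECV -L-> RECV -R-> RECV
End state RECV is accepting.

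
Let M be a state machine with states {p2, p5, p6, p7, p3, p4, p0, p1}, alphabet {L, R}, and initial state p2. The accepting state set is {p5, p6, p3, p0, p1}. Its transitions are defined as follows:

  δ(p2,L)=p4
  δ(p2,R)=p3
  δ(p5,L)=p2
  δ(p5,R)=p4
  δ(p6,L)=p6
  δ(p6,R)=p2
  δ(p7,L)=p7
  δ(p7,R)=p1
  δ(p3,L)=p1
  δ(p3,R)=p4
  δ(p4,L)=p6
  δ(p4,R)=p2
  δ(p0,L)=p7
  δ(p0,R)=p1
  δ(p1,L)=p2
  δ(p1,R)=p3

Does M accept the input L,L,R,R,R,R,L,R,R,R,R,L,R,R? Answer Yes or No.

Yes

p2 → p4 → p6 → p2 → p3 → p4 → p2 → p4 → p2 → p3 → p4 → p2 → p4 → p2 → p3
End state p3 is accepting.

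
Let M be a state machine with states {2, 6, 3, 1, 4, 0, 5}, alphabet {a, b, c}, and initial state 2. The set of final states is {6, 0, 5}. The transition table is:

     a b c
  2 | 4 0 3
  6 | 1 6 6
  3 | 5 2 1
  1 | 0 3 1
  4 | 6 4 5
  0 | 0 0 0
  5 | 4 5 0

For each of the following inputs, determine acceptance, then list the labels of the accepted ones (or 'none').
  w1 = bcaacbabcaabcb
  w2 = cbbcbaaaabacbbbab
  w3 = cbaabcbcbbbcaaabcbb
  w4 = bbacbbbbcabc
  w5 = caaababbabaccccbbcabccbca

w1:
  start at 2
  read 'b': 2 → 0
  read 'c': 0 → 0
  read 'a': 0 → 0
  read 'a': 0 → 0
  read 'c': 0 → 0
  read 'b': 0 → 0
  read 'a': 0 → 0
  read 'b': 0 → 0
  read 'c': 0 → 0
  read 'a': 0 → 0
  read 'a': 0 → 0
  read 'b': 0 → 0
  read 'c': 0 → 0
  read 'b': 0 → 0
  end 0, accepted
w2:
  start at 2
  read 'c': 2 → 3
  read 'b': 3 → 2
  read 'b': 2 → 0
  read 'c': 0 → 0
  read 'b': 0 → 0
  read 'a': 0 → 0
  read 'a': 0 → 0
  read 'a': 0 → 0
  read 'a': 0 → 0
  read 'b': 0 → 0
  read 'a': 0 → 0
  read 'c': 0 → 0
  read 'b': 0 → 0
  read 'b': 0 → 0
  read 'b': 0 → 0
  read 'a': 0 → 0
  read 'b': 0 → 0
  end 0, accepted
w3:
  start at 2
  read 'c': 2 → 3
  read 'b': 3 → 2
  read 'a': 2 → 4
  read 'a': 4 → 6
  read 'b': 6 → 6
  read 'c': 6 → 6
  read 'b': 6 → 6
  read 'c': 6 → 6
  read 'b': 6 → 6
  read 'b': 6 → 6
  read 'b': 6 → 6
  read 'c': 6 → 6
  read 'a': 6 → 1
  read 'a': 1 → 0
  read 'a': 0 → 0
  read 'b': 0 → 0
  read 'c': 0 → 0
  read 'b': 0 → 0
  read 'b': 0 → 0
  end 0, accepted
w4:
  start at 2
  read 'b': 2 → 0
  read 'b': 0 → 0
  read 'a': 0 → 0
  read 'c': 0 → 0
  read 'b': 0 → 0
  read 'b': 0 → 0
  read 'b': 0 → 0
  read 'b': 0 → 0
  read 'c': 0 → 0
  read 'a': 0 → 0
  read 'b': 0 → 0
  read 'c': 0 → 0
  end 0, accepted
w5:
  start at 2
  read 'c': 2 → 3
  read 'a': 3 → 5
  read 'a': 5 → 4
  read 'a': 4 → 6
  read 'b': 6 → 6
  read 'a': 6 → 1
  read 'b': 1 → 3
  read 'b': 3 → 2
  read 'a': 2 → 4
  read 'b': 4 → 4
  read 'a': 4 → 6
  read 'c': 6 → 6
  read 'c': 6 → 6
  read 'c': 6 → 6
  read 'c': 6 → 6
  read 'b': 6 → 6
  read 'b': 6 → 6
  read 'c': 6 → 6
  read 'a': 6 → 1
  read 'b': 1 → 3
  read 'c': 3 → 1
  read 'c': 1 → 1
  read 'b': 1 → 3
  read 'c': 3 → 1
  read 'a': 1 → 0
  end 0, accepted

w1, w2, w3, w4, w5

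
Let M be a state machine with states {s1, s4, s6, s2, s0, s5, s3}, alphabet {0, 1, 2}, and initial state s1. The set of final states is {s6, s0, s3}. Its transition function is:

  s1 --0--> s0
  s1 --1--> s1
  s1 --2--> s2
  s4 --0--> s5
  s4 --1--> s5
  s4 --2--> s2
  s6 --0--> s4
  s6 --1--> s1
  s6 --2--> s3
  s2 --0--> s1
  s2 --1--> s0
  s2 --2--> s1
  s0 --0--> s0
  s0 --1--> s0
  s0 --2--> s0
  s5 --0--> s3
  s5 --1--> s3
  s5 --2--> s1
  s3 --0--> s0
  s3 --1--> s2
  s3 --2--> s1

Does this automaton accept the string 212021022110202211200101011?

Trace: s1 -2-> s2 -1-> s0 -2-> s0 -0-> s0 -2-> s0 -1-> s0 -0-> s0 -2-> s0 -2-> s0 -1-> s0 -1-> s0 -0-> s0 -2-> s0 -0-> s0 -2-> s0 -2-> s0 -1-> s0 -1-> s0 -2-> s0 -0-> s0 -0-> s0 -1-> s0 -0-> s0 -1-> s0 -0-> s0 -1-> s0 -1-> s0
End state s0 is accepting.

Yes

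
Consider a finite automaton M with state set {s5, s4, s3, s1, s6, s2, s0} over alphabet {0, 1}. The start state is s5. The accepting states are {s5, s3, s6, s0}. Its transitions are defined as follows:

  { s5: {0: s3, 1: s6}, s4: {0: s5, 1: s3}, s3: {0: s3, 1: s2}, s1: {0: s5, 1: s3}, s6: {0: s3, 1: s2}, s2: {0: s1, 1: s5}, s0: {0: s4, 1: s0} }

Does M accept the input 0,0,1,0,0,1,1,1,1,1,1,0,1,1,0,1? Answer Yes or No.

s5 → s3 → s3 → s2 → s1 → s5 → s6 → s2 → s5 → s6 → s2 → s5 → s3 → s2 → s5 → s3 → s2
End state s2 is not accepting.

No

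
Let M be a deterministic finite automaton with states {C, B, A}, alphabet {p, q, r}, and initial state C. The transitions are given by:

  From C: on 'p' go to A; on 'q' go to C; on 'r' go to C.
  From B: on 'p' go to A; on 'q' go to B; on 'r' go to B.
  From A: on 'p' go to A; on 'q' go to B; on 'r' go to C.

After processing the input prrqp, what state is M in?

C → A → C → C → C → A

A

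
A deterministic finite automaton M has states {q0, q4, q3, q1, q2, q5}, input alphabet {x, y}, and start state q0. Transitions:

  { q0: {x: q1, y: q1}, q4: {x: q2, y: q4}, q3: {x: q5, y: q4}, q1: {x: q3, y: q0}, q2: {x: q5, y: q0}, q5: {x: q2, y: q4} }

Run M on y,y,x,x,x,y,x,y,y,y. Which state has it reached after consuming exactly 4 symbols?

start at q0
read 'y': q0 → q1
read 'y': q1 → q0
read 'x': q0 → q1
read 'x': q1 → q3
After 4 symbols: q3.

q3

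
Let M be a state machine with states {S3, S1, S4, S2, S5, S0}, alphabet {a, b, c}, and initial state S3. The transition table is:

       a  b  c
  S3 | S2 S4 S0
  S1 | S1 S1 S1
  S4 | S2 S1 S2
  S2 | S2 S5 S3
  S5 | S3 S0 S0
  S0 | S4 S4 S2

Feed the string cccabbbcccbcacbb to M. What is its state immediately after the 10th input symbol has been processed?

Trace: S3 -c-> S0 -c-> S2 -c-> S3 -a-> S2 -b-> S5 -b-> S0 -b-> S4 -c-> S2 -c-> S3 -c-> S0
After 10 symbols: S0.

S0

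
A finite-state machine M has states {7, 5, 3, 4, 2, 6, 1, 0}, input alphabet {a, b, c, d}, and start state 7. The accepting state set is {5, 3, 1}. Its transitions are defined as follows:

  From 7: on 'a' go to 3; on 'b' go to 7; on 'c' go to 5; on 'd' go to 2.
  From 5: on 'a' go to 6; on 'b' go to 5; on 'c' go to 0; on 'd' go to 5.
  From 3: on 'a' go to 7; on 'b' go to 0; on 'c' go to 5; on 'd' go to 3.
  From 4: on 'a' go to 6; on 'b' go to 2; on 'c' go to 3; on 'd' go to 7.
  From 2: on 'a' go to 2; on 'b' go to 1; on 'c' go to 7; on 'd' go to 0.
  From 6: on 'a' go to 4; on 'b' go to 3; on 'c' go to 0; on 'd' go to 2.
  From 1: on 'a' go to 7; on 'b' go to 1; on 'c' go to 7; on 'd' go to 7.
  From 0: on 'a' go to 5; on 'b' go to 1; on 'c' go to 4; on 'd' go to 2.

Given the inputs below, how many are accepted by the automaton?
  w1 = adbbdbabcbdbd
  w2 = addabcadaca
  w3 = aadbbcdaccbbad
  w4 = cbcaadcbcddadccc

w1: 7 → 3 → 3 → 0 → 1 → 7 → 7 → 3 → 0 → 4 → 2 → 0 → 1 → 7  → end 7, rejected
w2: 7 → 3 → 3 → 3 → 7 → 7 → 5 → 6 → 2 → 2 → 7 → 3  → end 3, accepted
w3: 7 → 3 → 7 → 2 → 1 → 1 → 7 → 2 → 2 → 7 → 5 → 5 → 5 → 6 → 2  → end 2, rejected
w4: 7 → 5 → 5 → 0 → 5 → 6 → 2 → 7 → 7 → 5 → 5 → 5 → 6 → 2 → 7 → 5 → 0  → end 0, rejected

1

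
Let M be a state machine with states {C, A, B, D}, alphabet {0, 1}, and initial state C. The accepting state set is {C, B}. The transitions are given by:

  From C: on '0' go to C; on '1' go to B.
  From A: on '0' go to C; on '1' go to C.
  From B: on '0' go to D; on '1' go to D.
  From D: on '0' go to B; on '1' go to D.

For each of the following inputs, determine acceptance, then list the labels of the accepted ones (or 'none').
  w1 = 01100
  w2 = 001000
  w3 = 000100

w3

w1: C → C → B → D → B → D  → end D, rejected
w2: C → C → C → B → D → B → D  → end D, rejected
w3: C → C → C → C → B → D → B  → end B, accepted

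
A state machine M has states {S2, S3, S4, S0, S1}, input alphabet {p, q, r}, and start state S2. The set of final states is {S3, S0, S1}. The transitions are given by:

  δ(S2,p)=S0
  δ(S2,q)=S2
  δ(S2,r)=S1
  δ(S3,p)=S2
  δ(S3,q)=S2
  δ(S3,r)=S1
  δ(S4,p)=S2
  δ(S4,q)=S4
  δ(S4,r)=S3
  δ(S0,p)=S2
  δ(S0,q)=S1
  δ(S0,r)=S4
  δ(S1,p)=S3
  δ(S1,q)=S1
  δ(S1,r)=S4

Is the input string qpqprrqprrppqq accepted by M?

Yes

start at S2
read 'q': S2 → S2
read 'p': S2 → S0
read 'q': S0 → S1
read 'p': S1 → S3
read 'r': S3 → S1
read 'r': S1 → S4
read 'q': S4 → S4
read 'p': S4 → S2
read 'r': S2 → S1
read 'r': S1 → S4
read 'p': S4 → S2
read 'p': S2 → S0
read 'q': S0 → S1
read 'q': S1 → S1
End state S1 is accepting.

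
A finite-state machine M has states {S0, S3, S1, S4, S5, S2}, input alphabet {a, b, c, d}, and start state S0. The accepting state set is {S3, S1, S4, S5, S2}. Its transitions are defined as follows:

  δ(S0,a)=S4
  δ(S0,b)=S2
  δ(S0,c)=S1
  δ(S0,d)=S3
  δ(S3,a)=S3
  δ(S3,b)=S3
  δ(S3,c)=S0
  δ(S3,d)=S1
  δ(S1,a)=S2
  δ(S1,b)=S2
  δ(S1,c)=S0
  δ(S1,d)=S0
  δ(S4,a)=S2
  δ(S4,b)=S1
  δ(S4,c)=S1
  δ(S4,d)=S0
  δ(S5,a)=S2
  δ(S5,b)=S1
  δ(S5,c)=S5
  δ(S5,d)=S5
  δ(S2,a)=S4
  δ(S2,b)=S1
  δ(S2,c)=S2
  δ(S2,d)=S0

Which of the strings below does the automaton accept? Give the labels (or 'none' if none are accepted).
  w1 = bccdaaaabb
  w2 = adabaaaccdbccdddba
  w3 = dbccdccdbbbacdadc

w1, w2

w1: Trace: S0 -b-> S2 -c-> S2 -c-> S2 -d-> S0 -a-> S4 -a-> S2 -a-> S4 -a-> S2 -b-> S1 -b-> S2  → end S2, accepted
w2: Trace: S0 -a-> S4 -d-> S0 -a-> S4 -b-> S1 -a-> S2 -a-> S4 -a-> S2 -c-> S2 -c-> S2 -d-> S0 -b-> S2 -c-> S2 -c-> S2 -d-> S0 -d-> S3 -d-> S1 -b-> S2 -a-> S4  → end S4, accepted
w3: Trace: S0 -d-> S3 -b-> S3 -c-> S0 -c-> S1 -d-> S0 -c-> S1 -c-> S0 -d-> S3 -b-> S3 -b-> S3 -b-> S3 -a-> S3 -c-> S0 -d-> S3 -a-> S3 -d-> S1 -c-> S0  → end S0, rejected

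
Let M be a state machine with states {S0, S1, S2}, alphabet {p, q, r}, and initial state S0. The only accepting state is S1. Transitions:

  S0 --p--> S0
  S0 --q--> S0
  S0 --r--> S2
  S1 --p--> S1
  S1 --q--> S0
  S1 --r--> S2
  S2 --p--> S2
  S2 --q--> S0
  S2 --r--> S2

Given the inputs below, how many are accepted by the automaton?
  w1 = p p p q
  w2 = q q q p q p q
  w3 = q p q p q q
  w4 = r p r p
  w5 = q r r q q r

0

w1: S0 → S0 → S0 → S0 → S0  → end S0, rejected
w2: S0 → S0 → S0 → S0 → S0 → S0 → S0 → S0  → end S0, rejected
w3: S0 → S0 → S0 → S0 → S0 → S0 → S0  → end S0, rejected
w4: S0 → S2 → S2 → S2 → S2  → end S2, rejected
w5: S0 → S0 → S2 → S2 → S0 → S0 → S2  → end S2, rejected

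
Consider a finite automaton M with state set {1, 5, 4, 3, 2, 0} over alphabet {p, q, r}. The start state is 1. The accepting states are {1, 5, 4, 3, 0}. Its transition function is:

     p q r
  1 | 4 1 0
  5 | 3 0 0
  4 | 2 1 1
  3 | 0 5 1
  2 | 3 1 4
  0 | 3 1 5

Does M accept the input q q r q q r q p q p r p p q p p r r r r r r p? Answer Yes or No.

Yes

1 → 1 → 1 → 0 → 1 → 1 → 0 → 1 → 4 → 1 → 4 → 1 → 4 → 2 → 1 → 4 → 2 → 4 → 1 → 0 → 5 → 0 → 5 → 3
End state 3 is accepting.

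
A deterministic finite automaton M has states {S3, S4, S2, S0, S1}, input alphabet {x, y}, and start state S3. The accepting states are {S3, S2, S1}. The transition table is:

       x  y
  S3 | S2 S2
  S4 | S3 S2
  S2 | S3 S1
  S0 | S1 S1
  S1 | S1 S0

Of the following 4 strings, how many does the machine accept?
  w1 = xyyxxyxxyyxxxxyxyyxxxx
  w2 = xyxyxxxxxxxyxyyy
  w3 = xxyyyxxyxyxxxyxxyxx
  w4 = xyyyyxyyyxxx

w1:
  start at S3
  read 'x': S3 → S2
  read 'y': S2 → S1
  read 'y': S1 → S0
  read 'x': S0 → S1
  read 'x': S1 → S1
  read 'y': S1 → S0
  read 'x': S0 → S1
  read 'x': S1 → S1
  read 'y': S1 → S0
  read 'y': S0 → S1
  read 'x': S1 → S1
  read 'x': S1 → S1
  read 'x': S1 → S1
  read 'x': S1 → S1
  read 'y': S1 → S0
  read 'x': S0 → S1
  read 'y': S1 → S0
  read 'y': S0 → S1
  read 'x': S1 → S1
  read 'x': S1 → S1
  read 'x': S1 → S1
  read 'x': S1 → S1
  end S1, accepted
w2:
  start at S3
  read 'x': S3 → S2
  read 'y': S2 → S1
  read 'x': S1 → S1
  read 'y': S1 → S0
  read 'x': S0 → S1
  read 'x': S1 → S1
  read 'x': S1 → S1
  read 'x': S1 → S1
  read 'x': S1 → S1
  read 'x': S1 → S1
  read 'x': S1 → S1
  read 'y': S1 → S0
  read 'x': S0 → S1
  read 'y': S1 → S0
  read 'y': S0 → S1
  read 'y': S1 → S0
  end S0, rejected
w3:
  start at S3
  read 'x': S3 → S2
  read 'x': S2 → S3
  read 'y': S3 → S2
  read 'y': S2 → S1
  read 'y': S1 → S0
  read 'x': S0 → S1
  read 'x': S1 → S1
  read 'y': S1 → S0
  read 'x': S0 → S1
  read 'y': S1 → S0
  read 'x': S0 → S1
  read 'x': S1 → S1
  read 'x': S1 → S1
  read 'y': S1 → S0
  read 'x': S0 → S1
  read 'x': S1 → S1
  read 'y': S1 → S0
  read 'x': S0 → S1
  read 'x': S1 → S1
  end S1, accepted
w4:
  start at S3
  read 'x': S3 → S2
  read 'y': S2 → S1
  read 'y': S1 → S0
  read 'y': S0 → S1
  read 'y': S1 → S0
  read 'x': S0 → S1
  read 'y': S1 → S0
  read 'y': S0 → S1
  read 'y': S1 → S0
  read 'x': S0 → S1
  read 'x': S1 → S1
  read 'x': S1 → S1
  end S1, accepted

3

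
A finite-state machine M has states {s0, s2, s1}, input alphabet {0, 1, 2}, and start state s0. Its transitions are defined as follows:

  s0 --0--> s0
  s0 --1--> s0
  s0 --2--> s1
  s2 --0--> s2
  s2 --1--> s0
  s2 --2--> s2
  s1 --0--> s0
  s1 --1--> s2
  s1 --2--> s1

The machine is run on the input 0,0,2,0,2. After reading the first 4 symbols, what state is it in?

s0 → s0 → s0 → s1 → s0
After 4 symbols: s0.

s0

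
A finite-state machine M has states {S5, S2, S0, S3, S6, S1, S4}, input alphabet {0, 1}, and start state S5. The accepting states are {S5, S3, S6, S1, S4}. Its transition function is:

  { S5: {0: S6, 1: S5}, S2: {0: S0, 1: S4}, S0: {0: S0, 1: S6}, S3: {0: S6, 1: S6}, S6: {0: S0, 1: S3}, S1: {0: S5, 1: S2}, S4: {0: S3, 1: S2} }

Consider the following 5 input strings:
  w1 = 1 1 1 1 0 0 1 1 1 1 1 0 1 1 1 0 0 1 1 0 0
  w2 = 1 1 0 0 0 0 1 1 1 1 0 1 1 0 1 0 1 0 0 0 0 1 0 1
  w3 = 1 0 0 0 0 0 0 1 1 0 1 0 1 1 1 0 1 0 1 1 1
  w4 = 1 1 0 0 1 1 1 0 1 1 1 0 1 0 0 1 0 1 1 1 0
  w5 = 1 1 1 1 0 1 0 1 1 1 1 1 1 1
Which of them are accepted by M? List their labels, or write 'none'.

w2, w3, w5

w1: S5 → S5 → S5 → S5 → S5 → S6 → S0 → S6 → S3 → S6 → S3 → S6 → S0 → S6 → S3 → S6 → S0 → S0 → S6 → S3 → S6 → S0  → end S0, rejected
w2: S5 → S5 → S5 → S6 → S0 → S0 → S0 → S6 → S3 → S6 → S3 → S6 → S3 → S6 → S0 → S6 → S0 → S6 → S0 → S0 → S0 → S0 → S6 → S0 → S6  → end S6, accepted
w3: S5 → S5 → S6 → S0 → S0 → S0 → S0 → S0 → S6 → S3 → S6 → S3 → S6 → S3 → S6 → S3 → S6 → S3 → S6 → S3 → S6 → S3  → end S3, accepted
w4: S5 → S5 → S5 → S6 → S0 → S6 → S3 → S6 → S0 → S6 → S3 → S6 → S0 → S6 → S0 → S0 → S6 → S0 → S6 → S3 → S6 → S0  → end S0, rejected
w5: S5 → S5 → S5 → S5 → S5 → S6 → S3 → S6 → S3 → S6 → S3 → S6 → S3 → S6 → S3  → end S3, accepted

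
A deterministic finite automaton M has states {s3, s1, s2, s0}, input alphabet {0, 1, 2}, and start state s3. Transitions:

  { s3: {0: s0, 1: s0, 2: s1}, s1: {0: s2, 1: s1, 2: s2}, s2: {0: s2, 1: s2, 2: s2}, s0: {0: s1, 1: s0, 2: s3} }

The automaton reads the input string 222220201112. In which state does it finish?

s2

s3 → s1 → s2 → s2 → s2 → s2 → s2 → s2 → s2 → s2 → s2 → s2 → s2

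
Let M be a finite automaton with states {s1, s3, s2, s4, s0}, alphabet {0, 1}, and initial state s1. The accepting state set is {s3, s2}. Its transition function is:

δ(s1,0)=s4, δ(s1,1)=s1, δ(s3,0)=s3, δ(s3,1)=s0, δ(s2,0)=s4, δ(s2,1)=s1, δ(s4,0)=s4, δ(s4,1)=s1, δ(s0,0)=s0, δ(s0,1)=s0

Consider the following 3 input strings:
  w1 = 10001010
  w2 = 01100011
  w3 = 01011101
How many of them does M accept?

w1: Trace: s1 -1-> s1 -0-> s4 -0-> s4 -0-> s4 -1-> s1 -0-> s4 -1-> s1 -0-> s4  → end s4, rejected
w2: Trace: s1 -0-> s4 -1-> s1 -1-> s1 -0-> s4 -0-> s4 -0-> s4 -1-> s1 -1-> s1  → end s1, rejected
w3: Trace: s1 -0-> s4 -1-> s1 -0-> s4 -1-> s1 -1-> s1 -1-> s1 -0-> s4 -1-> s1  → end s1, rejected

0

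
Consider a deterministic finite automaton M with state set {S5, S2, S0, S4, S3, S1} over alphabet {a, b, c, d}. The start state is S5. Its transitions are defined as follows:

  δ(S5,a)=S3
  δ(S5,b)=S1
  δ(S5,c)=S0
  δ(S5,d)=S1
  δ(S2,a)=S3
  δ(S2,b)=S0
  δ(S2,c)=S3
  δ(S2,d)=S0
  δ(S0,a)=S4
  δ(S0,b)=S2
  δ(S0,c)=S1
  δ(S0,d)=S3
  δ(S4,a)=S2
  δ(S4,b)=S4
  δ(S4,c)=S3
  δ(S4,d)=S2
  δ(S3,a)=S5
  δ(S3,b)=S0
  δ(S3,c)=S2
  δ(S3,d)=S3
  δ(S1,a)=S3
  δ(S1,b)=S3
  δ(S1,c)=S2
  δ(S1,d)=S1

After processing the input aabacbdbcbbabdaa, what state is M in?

start at S5
read 'a': S5 → S3
read 'a': S3 → S5
read 'b': S5 → S1
read 'a': S1 → S3
read 'c': S3 → S2
read 'b': S2 → S0
read 'd': S0 → S3
read 'b': S3 → S0
read 'c': S0 → S1
read 'b': S1 → S3
read 'b': S3 → S0
read 'a': S0 → S4
read 'b': S4 → S4
read 'd': S4 → S2
read 'a': S2 → S3
read 'a': S3 → S5

S5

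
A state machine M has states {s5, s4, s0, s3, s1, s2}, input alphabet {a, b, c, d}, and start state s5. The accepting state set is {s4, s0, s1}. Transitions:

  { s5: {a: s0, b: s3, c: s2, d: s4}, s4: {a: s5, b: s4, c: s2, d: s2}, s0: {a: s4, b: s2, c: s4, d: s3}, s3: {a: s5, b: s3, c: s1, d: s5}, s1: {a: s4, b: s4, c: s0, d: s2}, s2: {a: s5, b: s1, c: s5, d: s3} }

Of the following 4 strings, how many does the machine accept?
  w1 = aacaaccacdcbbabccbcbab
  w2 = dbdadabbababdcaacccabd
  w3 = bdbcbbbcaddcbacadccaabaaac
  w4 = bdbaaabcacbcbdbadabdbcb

1

w1: s5 → s0 → s4 → s2 → s5 → s0 → s4 → s2 → s5 → s2 → s3 → s1 → s4 → s4 → s5 → s3 → s1 → s0 → s2 → s5 → s3 → s5 → s3  → end s3, rejected
w2: s5 → s4 → s4 → s2 → s5 → s4 → s5 → s3 → s3 → s5 → s3 → s5 → s3 → s5 → s2 → s5 → s0 → s4 → s2 → s5 → s0 → s2 → s3  → end s3, rejected
w3: s5 → s3 → s5 → s3 → s1 → s4 → s4 → s4 → s2 → s5 → s4 → s2 → s5 → s3 → s5 → s2 → s5 → s4 → s2 → s5 → s0 → s4 → s4 → s5 → s0 → s4 → s2  → end s2, rejected
w4: s5 → s3 → s5 → s3 → s5 → s0 → s4 → s4 → s2 → s5 → s2 → s1 → s0 → s2 → s3 → s3 → s5 → s4 → s5 → s3 → s5 → s3 → s1 → s4  → end s4, accepted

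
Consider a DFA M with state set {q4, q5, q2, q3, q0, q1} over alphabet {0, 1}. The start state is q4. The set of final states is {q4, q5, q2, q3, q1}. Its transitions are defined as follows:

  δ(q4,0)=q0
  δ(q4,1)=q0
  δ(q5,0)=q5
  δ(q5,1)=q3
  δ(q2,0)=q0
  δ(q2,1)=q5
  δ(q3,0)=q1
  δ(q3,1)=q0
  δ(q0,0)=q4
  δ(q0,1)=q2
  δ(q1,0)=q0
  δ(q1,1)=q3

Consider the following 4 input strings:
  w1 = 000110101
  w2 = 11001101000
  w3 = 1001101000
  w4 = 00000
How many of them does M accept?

2

w1: q4 → q0 → q4 → q0 → q2 → q5 → q5 → q3 → q1 → q3  → end q3, accepted
w2: q4 → q0 → q2 → q0 → q4 → q0 → q2 → q0 → q2 → q0 → q4 → q0  → end q0, rejected
w3: q4 → q0 → q4 → q0 → q2 → q5 → q5 → q3 → q1 → q0 → q4  → end q4, accepted
w4: q4 → q0 → q4 → q0 → q4 → q0  → end q0, rejected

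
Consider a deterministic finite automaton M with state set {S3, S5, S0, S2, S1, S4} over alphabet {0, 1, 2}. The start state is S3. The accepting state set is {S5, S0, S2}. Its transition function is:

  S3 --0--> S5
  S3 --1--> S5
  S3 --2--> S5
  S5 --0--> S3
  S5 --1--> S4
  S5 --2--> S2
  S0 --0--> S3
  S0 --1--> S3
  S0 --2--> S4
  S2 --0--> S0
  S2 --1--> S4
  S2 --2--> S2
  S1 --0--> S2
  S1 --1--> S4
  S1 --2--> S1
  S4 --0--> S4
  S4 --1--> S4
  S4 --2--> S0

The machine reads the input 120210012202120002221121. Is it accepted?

No

start at S3
read '1': S3 → S5
read '2': S5 → S2
read '0': S2 → S0
read '2': S0 → S4
read '1': S4 → S4
read '0': S4 → S4
read '0': S4 → S4
read '1': S4 → S4
read '2': S4 → S0
read '2': S0 → S4
read '0': S4 → S4
read '2': S4 → S0
read '1': S0 → S3
read '2': S3 → S5
read '0': S5 → S3
read '0': S3 → S5
read '0': S5 → S3
read '2': S3 → S5
read '2': S5 → S2
read '2': S2 → S2
read '1': S2 → S4
read '1': S4 → S4
read '2': S4 → S0
read '1': S0 → S3
End state S3 is not accepting.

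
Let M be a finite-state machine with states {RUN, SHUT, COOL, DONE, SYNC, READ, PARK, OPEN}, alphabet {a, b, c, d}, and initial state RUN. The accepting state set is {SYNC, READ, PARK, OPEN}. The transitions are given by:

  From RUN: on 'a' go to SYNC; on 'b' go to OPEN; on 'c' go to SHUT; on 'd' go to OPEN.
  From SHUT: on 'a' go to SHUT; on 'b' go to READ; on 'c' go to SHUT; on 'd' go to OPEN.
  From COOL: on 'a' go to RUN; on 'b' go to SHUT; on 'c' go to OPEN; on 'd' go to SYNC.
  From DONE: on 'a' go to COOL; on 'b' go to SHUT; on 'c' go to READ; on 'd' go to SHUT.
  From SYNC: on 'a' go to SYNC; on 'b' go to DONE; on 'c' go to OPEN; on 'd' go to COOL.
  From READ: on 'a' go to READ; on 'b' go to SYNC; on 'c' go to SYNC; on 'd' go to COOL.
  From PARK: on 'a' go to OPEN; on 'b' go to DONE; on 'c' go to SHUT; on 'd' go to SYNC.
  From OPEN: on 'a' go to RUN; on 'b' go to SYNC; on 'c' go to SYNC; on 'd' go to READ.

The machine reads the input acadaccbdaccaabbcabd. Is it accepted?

start at RUN
read 'a': RUN → SYNC
read 'c': SYNC → OPEN
read 'a': OPEN → RUN
read 'd': RUN → OPEN
read 'a': OPEN → RUN
read 'c': RUN → SHUT
read 'c': SHUT → SHUT
read 'b': SHUT → READ
read 'd': READ → COOL
read 'a': COOL → RUN
read 'c': RUN → SHUT
read 'c': SHUT → SHUT
read 'a': SHUT → SHUT
read 'a': SHUT → SHUT
read 'b': SHUT → READ
read 'b': READ → SYNC
read 'c': SYNC → OPEN
read 'a': OPEN → RUN
read 'b': RUN → OPEN
read 'd': OPEN → READ
End state READ is accepting.

Yes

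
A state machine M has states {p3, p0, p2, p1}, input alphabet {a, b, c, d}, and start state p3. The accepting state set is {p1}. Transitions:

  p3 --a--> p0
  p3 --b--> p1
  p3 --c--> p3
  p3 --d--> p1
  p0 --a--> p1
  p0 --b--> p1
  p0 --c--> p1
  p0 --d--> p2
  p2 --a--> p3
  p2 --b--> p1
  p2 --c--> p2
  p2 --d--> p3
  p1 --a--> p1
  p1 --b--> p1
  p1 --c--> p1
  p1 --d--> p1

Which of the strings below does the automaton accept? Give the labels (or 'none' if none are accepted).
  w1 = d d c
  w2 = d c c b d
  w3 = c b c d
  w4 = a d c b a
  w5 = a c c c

w1:
  start at p3
  read 'd': p3 → p1
  read 'd': p1 → p1
  read 'c': p1 → p1
  end p1, accepted
w2:
  start at p3
  read 'd': p3 → p1
  read 'c': p1 → p1
  read 'c': p1 → p1
  read 'b': p1 → p1
  read 'd': p1 → p1
  end p1, accepted
w3:
  start at p3
  read 'c': p3 → p3
  read 'b': p3 → p1
  read 'c': p1 → p1
  read 'd': p1 → p1
  end p1, accepted
w4:
  start at p3
  read 'a': p3 → p0
  read 'd': p0 → p2
  read 'c': p2 → p2
  read 'b': p2 → p1
  read 'a': p1 → p1
  end p1, accepted
w5:
  start at p3
  read 'a': p3 → p0
  read 'c': p0 → p1
  read 'c': p1 → p1
  read 'c': p1 → p1
  end p1, accepted

w1, w2, w3, w4, w5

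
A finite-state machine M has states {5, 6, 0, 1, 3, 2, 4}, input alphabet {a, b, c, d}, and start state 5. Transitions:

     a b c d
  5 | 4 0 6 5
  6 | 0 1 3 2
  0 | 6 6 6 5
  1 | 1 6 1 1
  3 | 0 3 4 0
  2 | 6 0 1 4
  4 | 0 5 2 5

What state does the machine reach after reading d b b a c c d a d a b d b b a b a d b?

5 → 5 → 0 → 6 → 0 → 6 → 3 → 0 → 6 → 2 → 6 → 1 → 1 → 6 → 1 → 1 → 6 → 0 → 5 → 0

0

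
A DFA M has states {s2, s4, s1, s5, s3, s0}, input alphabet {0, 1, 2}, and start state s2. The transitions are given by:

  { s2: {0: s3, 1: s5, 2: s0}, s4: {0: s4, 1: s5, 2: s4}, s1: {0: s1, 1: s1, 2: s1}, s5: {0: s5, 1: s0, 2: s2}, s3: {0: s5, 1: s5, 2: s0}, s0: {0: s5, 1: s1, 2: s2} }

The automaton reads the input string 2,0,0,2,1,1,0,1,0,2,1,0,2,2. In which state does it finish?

start at s2
read '2': s2 → s0
read '0': s0 → s5
read '0': s5 → s5
read '2': s5 → s2
read '1': s2 → s5
read '1': s5 → s0
read '0': s0 → s5
read '1': s5 → s0
read '0': s0 → s5
read '2': s5 → s2
read '1': s2 → s5
read '0': s5 → s5
read '2': s5 → s2
read '2': s2 → s0

s0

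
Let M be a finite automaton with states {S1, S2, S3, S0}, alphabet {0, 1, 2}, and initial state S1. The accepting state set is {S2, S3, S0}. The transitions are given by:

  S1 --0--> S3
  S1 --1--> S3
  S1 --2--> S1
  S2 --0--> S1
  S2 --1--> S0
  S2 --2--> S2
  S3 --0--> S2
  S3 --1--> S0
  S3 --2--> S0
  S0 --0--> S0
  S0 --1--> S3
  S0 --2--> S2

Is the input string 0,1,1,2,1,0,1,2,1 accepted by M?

Yes

S1 → S3 → S0 → S3 → S0 → S3 → S2 → S0 → S2 → S0
End state S0 is accepting.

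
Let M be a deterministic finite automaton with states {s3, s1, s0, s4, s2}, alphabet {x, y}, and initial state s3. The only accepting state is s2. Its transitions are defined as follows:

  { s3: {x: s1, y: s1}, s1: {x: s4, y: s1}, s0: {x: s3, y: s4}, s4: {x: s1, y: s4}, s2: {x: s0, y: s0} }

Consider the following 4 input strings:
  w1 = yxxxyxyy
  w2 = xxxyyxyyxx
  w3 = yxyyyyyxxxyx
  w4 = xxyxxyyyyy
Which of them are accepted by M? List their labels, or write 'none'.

w1: s3 → s1 → s4 → s1 → s4 → s4 → s1 → s1 → s1  → end s1, rejected
w2: s3 → s1 → s4 → s1 → s1 → s1 → s4 → s4 → s4 → s1 → s4  → end s4, rejected
w3: s3 → s1 → s4 → s4 → s4 → s4 → s4 → s4 → s1 → s4 → s1 → s1 → s4  → end s4, rejected
w4: s3 → s1 → s4 → s4 → s1 → s4 → s4 → s4 → s4 → s4 → s4  → end s4, rejected

none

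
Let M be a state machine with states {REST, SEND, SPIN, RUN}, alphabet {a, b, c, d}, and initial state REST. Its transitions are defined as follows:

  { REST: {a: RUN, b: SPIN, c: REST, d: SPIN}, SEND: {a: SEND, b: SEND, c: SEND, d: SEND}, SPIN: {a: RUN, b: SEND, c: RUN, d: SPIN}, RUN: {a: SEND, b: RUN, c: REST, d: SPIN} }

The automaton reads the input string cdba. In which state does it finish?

SEND

REST → REST → SPIN → SEND → SEND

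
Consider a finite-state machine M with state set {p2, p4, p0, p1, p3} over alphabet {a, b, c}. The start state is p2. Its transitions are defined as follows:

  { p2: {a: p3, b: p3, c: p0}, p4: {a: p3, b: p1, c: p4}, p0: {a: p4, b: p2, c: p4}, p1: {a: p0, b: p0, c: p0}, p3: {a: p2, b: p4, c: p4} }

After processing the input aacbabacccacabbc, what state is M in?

Trace: p2 -a-> p3 -a-> p2 -c-> p0 -b-> p2 -a-> p3 -b-> p4 -a-> p3 -c-> p4 -c-> p4 -c-> p4 -a-> p3 -c-> p4 -a-> p3 -b-> p4 -b-> p1 -c-> p0

p0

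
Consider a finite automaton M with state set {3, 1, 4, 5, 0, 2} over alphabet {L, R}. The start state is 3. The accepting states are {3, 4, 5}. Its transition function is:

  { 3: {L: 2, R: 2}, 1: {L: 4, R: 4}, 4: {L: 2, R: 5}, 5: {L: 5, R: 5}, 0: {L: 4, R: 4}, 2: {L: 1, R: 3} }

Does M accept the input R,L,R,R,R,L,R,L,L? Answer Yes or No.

3 → 2 → 1 → 4 → 5 → 5 → 5 → 5 → 5 → 5
End state 5 is accepting.

Yes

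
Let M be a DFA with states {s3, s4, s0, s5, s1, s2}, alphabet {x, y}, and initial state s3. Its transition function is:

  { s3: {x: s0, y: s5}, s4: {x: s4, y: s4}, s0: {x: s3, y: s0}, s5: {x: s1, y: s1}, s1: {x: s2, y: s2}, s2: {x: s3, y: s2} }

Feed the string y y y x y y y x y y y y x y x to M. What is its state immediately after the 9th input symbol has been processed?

start at s3
read 'y': s3 → s5
read 'y': s5 → s1
read 'y': s1 → s2
read 'x': s2 → s3
read 'y': s3 → s5
read 'y': s5 → s1
read 'y': s1 → s2
read 'x': s2 → s3
read 'y': s3 → s5
After 9 symbols: s5.

s5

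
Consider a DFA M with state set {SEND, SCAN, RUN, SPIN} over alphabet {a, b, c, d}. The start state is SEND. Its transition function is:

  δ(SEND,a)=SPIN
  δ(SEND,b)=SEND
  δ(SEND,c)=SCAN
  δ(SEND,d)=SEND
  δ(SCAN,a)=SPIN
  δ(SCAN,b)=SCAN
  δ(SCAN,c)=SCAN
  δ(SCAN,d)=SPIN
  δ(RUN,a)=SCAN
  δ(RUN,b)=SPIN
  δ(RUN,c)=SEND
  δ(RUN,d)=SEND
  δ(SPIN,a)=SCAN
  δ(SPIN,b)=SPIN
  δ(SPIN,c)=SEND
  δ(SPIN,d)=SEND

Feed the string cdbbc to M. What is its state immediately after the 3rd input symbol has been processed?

SPIN

start at SEND
read 'c': SEND → SCAN
read 'd': SCAN → SPIN
read 'b': SPIN → SPIN
After 3 symbols: SPIN.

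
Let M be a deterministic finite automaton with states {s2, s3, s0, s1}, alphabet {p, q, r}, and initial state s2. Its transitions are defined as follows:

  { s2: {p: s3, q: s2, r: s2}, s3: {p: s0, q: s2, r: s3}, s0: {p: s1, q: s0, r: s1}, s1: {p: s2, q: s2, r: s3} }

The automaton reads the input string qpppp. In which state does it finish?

start at s2
read 'q': s2 → s2
read 'p': s2 → s3
read 'p': s3 → s0
read 'p': s0 → s1
read 'p': s1 → s2

s2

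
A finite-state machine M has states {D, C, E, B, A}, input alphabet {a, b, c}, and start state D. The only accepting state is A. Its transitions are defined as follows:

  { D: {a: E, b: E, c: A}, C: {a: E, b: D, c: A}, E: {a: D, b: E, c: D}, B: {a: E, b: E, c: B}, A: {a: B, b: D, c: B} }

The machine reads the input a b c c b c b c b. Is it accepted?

No

start at D
read 'a': D → E
read 'b': E → E
read 'c': E → D
read 'c': D → A
read 'b': A → D
read 'c': D → A
read 'b': A → D
read 'c': D → A
read 'b': A → D
End state D is not accepting.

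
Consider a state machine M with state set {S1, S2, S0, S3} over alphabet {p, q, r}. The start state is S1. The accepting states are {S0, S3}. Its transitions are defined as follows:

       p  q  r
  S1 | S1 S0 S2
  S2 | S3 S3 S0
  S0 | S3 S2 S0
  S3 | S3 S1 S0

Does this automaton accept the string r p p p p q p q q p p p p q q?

Yes

S1 → S2 → S3 → S3 → S3 → S3 → S1 → S1 → S0 → S2 → S3 → S3 → S3 → S3 → S1 → S0
End state S0 is accepting.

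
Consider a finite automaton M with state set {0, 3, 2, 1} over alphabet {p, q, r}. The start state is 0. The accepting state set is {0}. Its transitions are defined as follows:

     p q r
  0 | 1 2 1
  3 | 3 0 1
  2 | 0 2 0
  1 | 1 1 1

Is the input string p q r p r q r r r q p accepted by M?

No

Trace: 0 -p-> 1 -q-> 1 -r-> 1 -p-> 1 -r-> 1 -q-> 1 -r-> 1 -r-> 1 -r-> 1 -q-> 1 -p-> 1
End state 1 is not accepting.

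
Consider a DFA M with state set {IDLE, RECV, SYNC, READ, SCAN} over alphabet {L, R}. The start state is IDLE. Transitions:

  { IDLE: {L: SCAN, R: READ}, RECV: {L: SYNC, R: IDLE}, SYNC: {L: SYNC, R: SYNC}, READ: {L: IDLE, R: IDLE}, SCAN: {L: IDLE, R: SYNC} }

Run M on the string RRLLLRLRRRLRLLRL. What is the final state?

Trace: IDLE -R-> READ -R-> IDLE -L-> SCAN -L-> IDLE -L-> SCAN -R-> SYNC -L-> SYNC -R-> SYNC -R-> SYNC -R-> SYNC -L-> SYNC -R-> SYNC -L-> SYNC -L-> SYNC -R-> SYNC -L-> SYNC

SYNC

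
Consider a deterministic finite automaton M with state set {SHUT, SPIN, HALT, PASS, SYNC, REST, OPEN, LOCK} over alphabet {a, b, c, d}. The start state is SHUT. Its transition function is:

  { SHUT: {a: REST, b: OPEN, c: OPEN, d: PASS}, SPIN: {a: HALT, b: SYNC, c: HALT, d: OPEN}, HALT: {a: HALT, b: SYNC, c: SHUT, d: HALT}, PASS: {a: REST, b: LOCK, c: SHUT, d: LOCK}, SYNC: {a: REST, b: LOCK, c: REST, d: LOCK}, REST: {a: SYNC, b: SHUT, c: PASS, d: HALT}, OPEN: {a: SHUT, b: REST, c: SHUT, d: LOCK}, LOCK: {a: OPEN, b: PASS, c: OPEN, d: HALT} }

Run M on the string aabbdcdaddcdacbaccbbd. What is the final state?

PASS

SHUT → REST → SYNC → LOCK → PASS → LOCK → OPEN → LOCK → OPEN → LOCK → HALT → SHUT → PASS → REST → PASS → LOCK → OPEN → SHUT → OPEN → REST → SHUT → PASS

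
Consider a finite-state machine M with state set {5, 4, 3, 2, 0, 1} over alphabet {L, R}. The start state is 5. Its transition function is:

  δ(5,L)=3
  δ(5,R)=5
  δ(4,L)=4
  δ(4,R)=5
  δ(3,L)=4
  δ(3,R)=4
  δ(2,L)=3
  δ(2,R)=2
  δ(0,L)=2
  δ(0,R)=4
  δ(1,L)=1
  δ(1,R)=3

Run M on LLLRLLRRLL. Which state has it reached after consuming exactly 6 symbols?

start at 5
read 'L': 5 → 3
read 'L': 3 → 4
read 'L': 4 → 4
read 'R': 4 → 5
read 'L': 5 → 3
read 'L': 3 → 4
After 6 symbols: 4.

4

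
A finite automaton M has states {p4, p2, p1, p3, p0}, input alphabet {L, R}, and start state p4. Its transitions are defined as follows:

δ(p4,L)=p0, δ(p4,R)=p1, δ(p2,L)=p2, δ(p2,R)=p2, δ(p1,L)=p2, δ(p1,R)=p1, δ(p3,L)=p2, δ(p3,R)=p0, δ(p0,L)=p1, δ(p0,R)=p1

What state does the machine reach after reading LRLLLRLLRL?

p2

Trace: p4 -L-> p0 -R-> p1 -L-> p2 -L-> p2 -L-> p2 -R-> p2 -L-> p2 -L-> p2 -R-> p2 -L-> p2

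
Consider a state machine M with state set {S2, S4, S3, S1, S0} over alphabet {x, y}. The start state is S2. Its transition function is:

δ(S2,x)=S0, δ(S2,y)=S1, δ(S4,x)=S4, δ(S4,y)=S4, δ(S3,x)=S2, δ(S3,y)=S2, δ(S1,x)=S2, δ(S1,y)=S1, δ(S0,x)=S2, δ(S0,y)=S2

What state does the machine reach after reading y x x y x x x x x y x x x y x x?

S2

start at S2
read 'y': S2 → S1
read 'x': S1 → S2
read 'x': S2 → S0
read 'y': S0 → S2
read 'x': S2 → S0
read 'x': S0 → S2
read 'x': S2 → S0
read 'x': S0 → S2
read 'x': S2 → S0
read 'y': S0 → S2
read 'x': S2 → S0
read 'x': S0 → S2
read 'x': S2 → S0
read 'y': S0 → S2
read 'x': S2 → S0
read 'x': S0 → S2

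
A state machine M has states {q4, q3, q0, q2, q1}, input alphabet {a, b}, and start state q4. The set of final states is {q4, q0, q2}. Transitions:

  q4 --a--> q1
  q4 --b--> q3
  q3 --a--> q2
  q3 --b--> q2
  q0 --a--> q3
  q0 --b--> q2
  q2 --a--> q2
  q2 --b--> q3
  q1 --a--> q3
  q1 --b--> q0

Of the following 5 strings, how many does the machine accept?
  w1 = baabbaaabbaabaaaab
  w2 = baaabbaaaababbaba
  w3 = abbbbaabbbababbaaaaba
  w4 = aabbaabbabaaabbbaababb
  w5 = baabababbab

w1: Trace: q4 -b-> q3 -a-> q2 -a-> q2 -b-> q3 -b-> q2 -a-> q2 -a-> q2 -a-> q2 -b-> q3 -b-> q2 -a-> q2 -a-> q2 -b-> q3 -a-> q2 -a-> q2 -a-> q2 -a-> q2 -b-> q3  → end q3, rejected
w2: Trace: q4 -b-> q3 -a-> q2 -a-> q2 -a-> q2 -b-> q3 -b-> q2 -a-> q2 -a-> q2 -a-> q2 -a-> q2 -b-> q3 -a-> q2 -b-> q3 -b-> q2 -a-> q2 -b-> q3 -a-> q2  → end q2, accepted
w3: Trace: q4 -a-> q1 -b-> q0 -b-> q2 -b-> q3 -b-> q2 -a-> q2 -a-> q2 -b-> q3 -b-> q2 -b-> q3 -a-> q2 -b-> q3 -a-> q2 -b-> q3 -b-> q2 -a-> q2 -a-> q2 -a-> q2 -a-> q2 -b-> q3 -a-> q2  → end q2, accepted
w4: Trace: q4 -a-> q1 -a-> q3 -b-> q2 -b-> q3 -a-> q2 -a-> q2 -b-> q3 -b-> q2 -a-> q2 -b-> q3 -a-> q2 -a-> q2 -a-> q2 -b-> q3 -b-> q2 -b-> q3 -a-> q2 -a-> q2 -b-> q3 -a-> q2 -b-> q3 -b-> q2  → end q2, accepted
w5: Trace: q4 -b-> q3 -a-> q2 -a-> q2 -b-> q3 -a-> q2 -b-> q3 -a-> q2 -b-> q3 -b-> q2 -a-> q2 -b-> q3  → end q3, rejected

3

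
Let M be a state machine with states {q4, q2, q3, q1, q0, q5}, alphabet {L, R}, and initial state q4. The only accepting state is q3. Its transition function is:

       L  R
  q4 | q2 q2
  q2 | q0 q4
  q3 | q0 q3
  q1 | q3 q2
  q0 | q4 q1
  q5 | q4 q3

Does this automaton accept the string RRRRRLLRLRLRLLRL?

Trace: q4 -R-> q2 -R-> q4 -R-> q2 -R-> q4 -R-> q2 -L-> q0 -L-> q4 -R-> q2 -L-> q0 -R-> q1 -L-> q3 -R-> q3 -L-> q0 -L-> q4 -R-> q2 -L-> q0
End state q0 is not accepting.

No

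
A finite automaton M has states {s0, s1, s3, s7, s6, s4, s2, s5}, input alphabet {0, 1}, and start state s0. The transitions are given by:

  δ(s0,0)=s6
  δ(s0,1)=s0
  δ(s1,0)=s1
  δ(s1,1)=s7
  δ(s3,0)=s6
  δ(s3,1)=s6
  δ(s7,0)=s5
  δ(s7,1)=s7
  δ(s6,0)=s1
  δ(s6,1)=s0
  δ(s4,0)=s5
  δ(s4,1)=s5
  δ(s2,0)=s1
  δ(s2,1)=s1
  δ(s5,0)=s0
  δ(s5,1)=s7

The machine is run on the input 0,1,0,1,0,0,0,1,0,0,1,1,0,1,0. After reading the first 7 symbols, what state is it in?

s1

Trace: s0 -0-> s6 -1-> s0 -0-> s6 -1-> s0 -0-> s6 -0-> s1 -0-> s1
After 7 symbols: s1.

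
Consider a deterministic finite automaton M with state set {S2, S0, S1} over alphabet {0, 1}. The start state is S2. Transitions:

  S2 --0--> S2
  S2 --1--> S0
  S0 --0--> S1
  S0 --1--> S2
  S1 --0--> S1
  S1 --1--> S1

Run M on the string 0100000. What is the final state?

start at S2
read '0': S2 → S2
read '1': S2 → S0
read '0': S0 → S1
read '0': S1 → S1
read '0': S1 → S1
read '0': S1 → S1
read '0': S1 → S1

S1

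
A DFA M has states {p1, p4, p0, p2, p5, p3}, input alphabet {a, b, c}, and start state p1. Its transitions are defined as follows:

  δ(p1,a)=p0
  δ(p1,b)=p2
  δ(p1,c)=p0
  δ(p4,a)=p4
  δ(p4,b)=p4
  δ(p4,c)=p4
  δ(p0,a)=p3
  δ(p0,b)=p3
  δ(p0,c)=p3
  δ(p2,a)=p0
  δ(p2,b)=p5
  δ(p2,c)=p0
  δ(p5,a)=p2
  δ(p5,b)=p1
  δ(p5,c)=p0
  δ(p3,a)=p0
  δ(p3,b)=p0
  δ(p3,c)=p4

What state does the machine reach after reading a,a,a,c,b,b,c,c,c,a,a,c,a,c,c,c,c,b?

start at p1
read 'a': p1 → p0
read 'a': p0 → p3
read 'a': p3 → p0
read 'c': p0 → p3
read 'b': p3 → p0
read 'b': p0 → p3
read 'c': p3 → p4
read 'c': p4 → p4
read 'c': p4 → p4
read 'a': p4 → p4
read 'a': p4 → p4
read 'c': p4 → p4
read 'a': p4 → p4
read 'c': p4 → p4
read 'c': p4 → p4
read 'c': p4 → p4
read 'c': p4 → p4
read 'b': p4 → p4

p4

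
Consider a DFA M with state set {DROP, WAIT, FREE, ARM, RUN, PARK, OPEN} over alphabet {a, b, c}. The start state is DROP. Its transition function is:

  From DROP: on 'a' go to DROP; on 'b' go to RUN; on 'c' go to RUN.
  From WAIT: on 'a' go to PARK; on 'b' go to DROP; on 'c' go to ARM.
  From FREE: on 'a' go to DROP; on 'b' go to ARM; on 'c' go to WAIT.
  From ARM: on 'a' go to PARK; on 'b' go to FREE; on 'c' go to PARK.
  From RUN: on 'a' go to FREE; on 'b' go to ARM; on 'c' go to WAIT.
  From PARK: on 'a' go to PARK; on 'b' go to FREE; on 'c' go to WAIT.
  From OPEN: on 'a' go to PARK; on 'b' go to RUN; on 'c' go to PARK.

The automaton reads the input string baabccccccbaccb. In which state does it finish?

DROP → RUN → FREE → DROP → RUN → WAIT → ARM → PARK → WAIT → ARM → PARK → FREE → DROP → RUN → WAIT → DROP

DROP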